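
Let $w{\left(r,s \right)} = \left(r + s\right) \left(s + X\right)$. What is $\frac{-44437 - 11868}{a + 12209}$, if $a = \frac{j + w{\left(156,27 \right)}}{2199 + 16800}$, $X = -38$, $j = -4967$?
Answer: $- \frac{1069738695}{231951811} \approx -4.6119$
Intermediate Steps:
$w{\left(r,s \right)} = \left(-38 + s\right) \left(r + s\right)$ ($w{\left(r,s \right)} = \left(r + s\right) \left(s - 38\right) = \left(r + s\right) \left(-38 + s\right) = \left(-38 + s\right) \left(r + s\right)$)
$a = - \frac{6980}{18999}$ ($a = \frac{-4967 + \left(27^{2} - 5928 - 1026 + 156 \cdot 27\right)}{2199 + 16800} = \frac{-4967 + \left(729 - 5928 - 1026 + 4212\right)}{18999} = \left(-4967 - 2013\right) \frac{1}{18999} = \left(-6980\right) \frac{1}{18999} = - \frac{6980}{18999} \approx -0.36739$)
$\frac{-44437 - 11868}{a + 12209} = \frac{-44437 - 11868}{- \frac{6980}{18999} + 12209} = - \frac{56305}{\frac{231951811}{18999}} = \left(-56305\right) \frac{18999}{231951811} = - \frac{1069738695}{231951811}$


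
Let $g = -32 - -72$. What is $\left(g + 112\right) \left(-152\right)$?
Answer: $-23104$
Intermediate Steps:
$g = 40$ ($g = -32 + 72 = 40$)
$\left(g + 112\right) \left(-152\right) = \left(40 + 112\right) \left(-152\right) = 152 \left(-152\right) = -23104$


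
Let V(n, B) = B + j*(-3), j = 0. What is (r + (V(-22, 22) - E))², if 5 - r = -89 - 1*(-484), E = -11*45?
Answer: 16129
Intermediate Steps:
V(n, B) = B (V(n, B) = B + 0*(-3) = B + 0 = B)
E = -495
r = -390 (r = 5 - (-89 - 1*(-484)) = 5 - (-89 + 484) = 5 - 1*395 = 5 - 395 = -390)
(r + (V(-22, 22) - E))² = (-390 + (22 - 1*(-495)))² = (-390 + (22 + 495))² = (-390 + 517)² = 127² = 16129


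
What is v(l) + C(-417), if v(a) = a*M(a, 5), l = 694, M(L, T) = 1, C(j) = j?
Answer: 277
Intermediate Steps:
v(a) = a (v(a) = a*1 = a)
v(l) + C(-417) = 694 - 417 = 277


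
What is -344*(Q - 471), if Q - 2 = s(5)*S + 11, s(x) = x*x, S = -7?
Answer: 217752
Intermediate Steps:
s(x) = x²
Q = -162 (Q = 2 + (5²*(-7) + 11) = 2 + (25*(-7) + 11) = 2 + (-175 + 11) = 2 - 164 = -162)
-344*(Q - 471) = -344*(-162 - 471) = -344*(-633) = 217752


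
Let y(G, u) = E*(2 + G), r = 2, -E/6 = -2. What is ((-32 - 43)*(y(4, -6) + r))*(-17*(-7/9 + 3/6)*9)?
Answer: -235875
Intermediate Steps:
E = 12 (E = -6*(-2) = 12)
y(G, u) = 24 + 12*G (y(G, u) = 12*(2 + G) = 24 + 12*G)
((-32 - 43)*(y(4, -6) + r))*(-17*(-7/9 + 3/6)*9) = ((-32 - 43)*((24 + 12*4) + 2))*(-17*(-7/9 + 3/6)*9) = (-75*((24 + 48) + 2))*(-17*(-7*⅑ + 3*(⅙))*9) = (-75*(72 + 2))*(-17*(-7/9 + ½)*9) = (-75*74)*(-17*(-5/18)*9) = -78625*9/3 = -5550*85/2 = -235875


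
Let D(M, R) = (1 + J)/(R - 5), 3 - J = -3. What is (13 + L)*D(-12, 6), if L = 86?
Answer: 693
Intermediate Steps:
J = 6 (J = 3 - 1*(-3) = 3 + 3 = 6)
D(M, R) = 7/(-5 + R) (D(M, R) = (1 + 6)/(R - 5) = 7/(-5 + R))
(13 + L)*D(-12, 6) = (13 + 86)*(7/(-5 + 6)) = 99*(7/1) = 99*(7*1) = 99*7 = 693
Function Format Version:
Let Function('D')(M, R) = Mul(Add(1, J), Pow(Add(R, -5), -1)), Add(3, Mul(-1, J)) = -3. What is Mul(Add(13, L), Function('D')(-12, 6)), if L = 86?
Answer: 693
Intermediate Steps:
J = 6 (J = Add(3, Mul(-1, -3)) = Add(3, 3) = 6)
Function('D')(M, R) = Mul(7, Pow(Add(-5, R), -1)) (Function('D')(M, R) = Mul(Add(1, 6), Pow(Add(R, -5), -1)) = Mul(7, Pow(Add(-5, R), -1)))
Mul(Add(13, L), Function('D')(-12, 6)) = Mul(Add(13, 86), Mul(7, Pow(Add(-5, 6), -1))) = Mul(99, Mul(7, Pow(1, -1))) = Mul(99, Mul(7, 1)) = Mul(99, 7) = 693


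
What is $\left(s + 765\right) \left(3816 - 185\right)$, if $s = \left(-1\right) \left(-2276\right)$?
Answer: $11041871$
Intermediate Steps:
$s = 2276$
$\left(s + 765\right) \left(3816 - 185\right) = \left(2276 + 765\right) \left(3816 - 185\right) = 3041 \cdot 3631 = 11041871$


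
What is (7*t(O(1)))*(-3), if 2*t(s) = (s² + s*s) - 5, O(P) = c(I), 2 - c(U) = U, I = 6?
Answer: -567/2 ≈ -283.50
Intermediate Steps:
c(U) = 2 - U
O(P) = -4 (O(P) = 2 - 1*6 = 2 - 6 = -4)
t(s) = -5/2 + s² (t(s) = ((s² + s*s) - 5)/2 = ((s² + s²) - 5)/2 = (2*s² - 5)/2 = (-5 + 2*s²)/2 = -5/2 + s²)
(7*t(O(1)))*(-3) = (7*(-5/2 + (-4)²))*(-3) = (7*(-5/2 + 16))*(-3) = (7*(27/2))*(-3) = (189/2)*(-3) = -567/2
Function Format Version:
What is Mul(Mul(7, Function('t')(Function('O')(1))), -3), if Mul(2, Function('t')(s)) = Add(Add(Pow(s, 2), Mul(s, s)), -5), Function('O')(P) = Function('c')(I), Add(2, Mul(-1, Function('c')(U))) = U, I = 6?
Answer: Rational(-567, 2) ≈ -283.50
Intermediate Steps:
Function('c')(U) = Add(2, Mul(-1, U))
Function('O')(P) = -4 (Function('O')(P) = Add(2, Mul(-1, 6)) = Add(2, -6) = -4)
Function('t')(s) = Add(Rational(-5, 2), Pow(s, 2)) (Function('t')(s) = Mul(Rational(1, 2), Add(Add(Pow(s, 2), Mul(s, s)), -5)) = Mul(Rational(1, 2), Add(Add(Pow(s, 2), Pow(s, 2)), -5)) = Mul(Rational(1, 2), Add(Mul(2, Pow(s, 2)), -5)) = Mul(Rational(1, 2), Add(-5, Mul(2, Pow(s, 2)))) = Add(Rational(-5, 2), Pow(s, 2)))
Mul(Mul(7, Function('t')(Function('O')(1))), -3) = Mul(Mul(7, Add(Rational(-5, 2), Pow(-4, 2))), -3) = Mul(Mul(7, Add(Rational(-5, 2), 16)), -3) = Mul(Mul(7, Rational(27, 2)), -3) = Mul(Rational(189, 2), -3) = Rational(-567, 2)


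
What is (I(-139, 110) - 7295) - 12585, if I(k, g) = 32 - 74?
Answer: -19922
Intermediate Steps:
I(k, g) = -42
(I(-139, 110) - 7295) - 12585 = (-42 - 7295) - 12585 = -7337 - 12585 = -19922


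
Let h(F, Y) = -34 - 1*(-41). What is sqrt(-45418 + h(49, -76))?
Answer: I*sqrt(45411) ≈ 213.1*I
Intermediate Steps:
h(F, Y) = 7 (h(F, Y) = -34 + 41 = 7)
sqrt(-45418 + h(49, -76)) = sqrt(-45418 + 7) = sqrt(-45411) = I*sqrt(45411)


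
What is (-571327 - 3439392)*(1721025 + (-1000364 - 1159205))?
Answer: 1758876753136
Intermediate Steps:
(-571327 - 3439392)*(1721025 + (-1000364 - 1159205)) = -4010719*(1721025 - 2159569) = -4010719*(-438544) = 1758876753136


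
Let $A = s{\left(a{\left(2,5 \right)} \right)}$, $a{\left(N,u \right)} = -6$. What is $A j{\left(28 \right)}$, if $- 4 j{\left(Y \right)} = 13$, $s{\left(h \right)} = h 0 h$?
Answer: $0$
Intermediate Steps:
$s{\left(h \right)} = 0$ ($s{\left(h \right)} = 0 h = 0$)
$A = 0$
$j{\left(Y \right)} = - \frac{13}{4}$ ($j{\left(Y \right)} = \left(- \frac{1}{4}\right) 13 = - \frac{13}{4}$)
$A j{\left(28 \right)} = 0 \left(- \frac{13}{4}\right) = 0$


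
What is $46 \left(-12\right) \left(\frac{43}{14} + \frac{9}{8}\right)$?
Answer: $- \frac{16215}{7} \approx -2316.4$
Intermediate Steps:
$46 \left(-12\right) \left(\frac{43}{14} + \frac{9}{8}\right) = - 552 \left(43 \cdot \frac{1}{14} + 9 \cdot \frac{1}{8}\right) = - 552 \left(\frac{43}{14} + \frac{9}{8}\right) = \left(-552\right) \frac{235}{56} = - \frac{16215}{7}$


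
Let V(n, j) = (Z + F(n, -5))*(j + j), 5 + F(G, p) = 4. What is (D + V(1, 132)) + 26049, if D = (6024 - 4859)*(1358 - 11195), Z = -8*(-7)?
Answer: -11419536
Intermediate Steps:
F(G, p) = -1 (F(G, p) = -5 + 4 = -1)
Z = 56
D = -11460105 (D = 1165*(-9837) = -11460105)
V(n, j) = 110*j (V(n, j) = (56 - 1)*(j + j) = 55*(2*j) = 110*j)
(D + V(1, 132)) + 26049 = (-11460105 + 110*132) + 26049 = (-11460105 + 14520) + 26049 = -11445585 + 26049 = -11419536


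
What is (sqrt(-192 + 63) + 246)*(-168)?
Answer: -41328 - 168*I*sqrt(129) ≈ -41328.0 - 1908.1*I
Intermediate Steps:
(sqrt(-192 + 63) + 246)*(-168) = (sqrt(-129) + 246)*(-168) = (I*sqrt(129) + 246)*(-168) = (246 + I*sqrt(129))*(-168) = -41328 - 168*I*sqrt(129)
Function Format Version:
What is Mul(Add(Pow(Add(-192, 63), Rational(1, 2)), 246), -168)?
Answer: Add(-41328, Mul(-168, I, Pow(129, Rational(1, 2)))) ≈ Add(-41328., Mul(-1908.1, I))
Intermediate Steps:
Mul(Add(Pow(Add(-192, 63), Rational(1, 2)), 246), -168) = Mul(Add(Pow(-129, Rational(1, 2)), 246), -168) = Mul(Add(Mul(I, Pow(129, Rational(1, 2))), 246), -168) = Mul(Add(246, Mul(I, Pow(129, Rational(1, 2)))), -168) = Add(-41328, Mul(-168, I, Pow(129, Rational(1, 2))))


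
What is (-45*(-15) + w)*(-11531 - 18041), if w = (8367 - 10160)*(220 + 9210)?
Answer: 499983119180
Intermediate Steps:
w = -16907990 (w = -1793*9430 = -16907990)
(-45*(-15) + w)*(-11531 - 18041) = (-45*(-15) - 16907990)*(-11531 - 18041) = (675 - 16907990)*(-29572) = -16907315*(-29572) = 499983119180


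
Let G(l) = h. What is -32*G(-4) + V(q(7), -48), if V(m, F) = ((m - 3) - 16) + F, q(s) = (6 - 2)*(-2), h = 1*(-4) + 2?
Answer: -11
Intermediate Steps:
h = -2 (h = -4 + 2 = -2)
G(l) = -2
q(s) = -8 (q(s) = 4*(-2) = -8)
V(m, F) = -19 + F + m (V(m, F) = ((-3 + m) - 16) + F = (-19 + m) + F = -19 + F + m)
-32*G(-4) + V(q(7), -48) = -32*(-2) + (-19 - 48 - 8) = 64 - 75 = -11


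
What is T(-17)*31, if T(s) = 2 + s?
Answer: -465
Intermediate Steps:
T(-17)*31 = (2 - 17)*31 = -15*31 = -465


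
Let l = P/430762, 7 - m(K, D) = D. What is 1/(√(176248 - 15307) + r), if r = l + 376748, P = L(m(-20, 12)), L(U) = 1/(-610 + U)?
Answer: 26440883122554415002570/9961538539513997993186864221 - 70181880521076900*√160941/9961538539513997993186864221 ≈ 2.6515e-6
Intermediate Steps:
m(K, D) = 7 - D
P = -1/615 (P = 1/(-610 + (7 - 1*12)) = 1/(-610 + (7 - 12)) = 1/(-610 - 5) = 1/(-615) = -1/615 ≈ -0.0016260)
l = -1/264918630 (l = -1/615/430762 = -1/615*1/430762 = -1/264918630 ≈ -3.7747e-9)
r = 99807564015239/264918630 (r = -1/264918630 + 376748 = 99807564015239/264918630 ≈ 3.7675e+5)
1/(√(176248 - 15307) + r) = 1/(√(176248 - 15307) + 99807564015239/264918630) = 1/(√160941 + 99807564015239/264918630) = 1/(99807564015239/264918630 + √160941)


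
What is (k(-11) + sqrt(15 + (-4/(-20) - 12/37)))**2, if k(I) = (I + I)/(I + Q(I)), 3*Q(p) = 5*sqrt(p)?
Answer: 4*(6105 + 132*sqrt(7955) - 20*I*sqrt(87505))**2/(34225*(33 - 5*I*sqrt(11))**2) ≈ 29.099 + 8.7522*I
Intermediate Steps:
Q(p) = 5*sqrt(p)/3 (Q(p) = (5*sqrt(p))/3 = 5*sqrt(p)/3)
k(I) = 2*I/(I + 5*sqrt(I)/3) (k(I) = (I + I)/(I + 5*sqrt(I)/3) = (2*I)/(I + 5*sqrt(I)/3) = 2*I/(I + 5*sqrt(I)/3))
(k(-11) + sqrt(15 + (-4/(-20) - 12/37)))**2 = (6*(-11)/(3*(-11) + 5*sqrt(-11)) + sqrt(15 + (-4/(-20) - 12/37)))**2 = (6*(-11)/(-33 + 5*(I*sqrt(11))) + sqrt(15 + (-4*(-1/20) - 12*1/37)))**2 = (6*(-11)/(-33 + 5*I*sqrt(11)) + sqrt(15 + (1/5 - 12/37)))**2 = (-66/(-33 + 5*I*sqrt(11)) + sqrt(15 - 23/185))**2 = (-66/(-33 + 5*I*sqrt(11)) + sqrt(2752/185))**2 = (-66/(-33 + 5*I*sqrt(11)) + 8*sqrt(7955)/185)**2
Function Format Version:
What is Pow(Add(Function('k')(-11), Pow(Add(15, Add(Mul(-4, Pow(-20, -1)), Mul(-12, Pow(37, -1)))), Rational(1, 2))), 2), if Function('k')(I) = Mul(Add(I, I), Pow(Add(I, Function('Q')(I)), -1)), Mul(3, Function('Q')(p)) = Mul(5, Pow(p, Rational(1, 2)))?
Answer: Mul(Rational(4, 34225), Pow(Add(33, Mul(-5, I, Pow(11, Rational(1, 2)))), -2), Pow(Add(6105, Mul(132, Pow(7955, Rational(1, 2))), Mul(-20, I, Pow(87505, Rational(1, 2)))), 2)) ≈ Add(29.099, Mul(8.7522, I))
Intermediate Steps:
Function('Q')(p) = Mul(Rational(5, 3), Pow(p, Rational(1, 2))) (Function('Q')(p) = Mul(Rational(1, 3), Mul(5, Pow(p, Rational(1, 2)))) = Mul(Rational(5, 3), Pow(p, Rational(1, 2))))
Function('k')(I) = Mul(2, I, Pow(Add(I, Mul(Rational(5, 3), Pow(I, Rational(1, 2)))), -1)) (Function('k')(I) = Mul(Add(I, I), Pow(Add(I, Mul(Rational(5, 3), Pow(I, Rational(1, 2)))), -1)) = Mul(Mul(2, I), Pow(Add(I, Mul(Rational(5, 3), Pow(I, Rational(1, 2)))), -1)) = Mul(2, I, Pow(Add(I, Mul(Rational(5, 3), Pow(I, Rational(1, 2)))), -1)))
Pow(Add(Function('k')(-11), Pow(Add(15, Add(Mul(-4, Pow(-20, -1)), Mul(-12, Pow(37, -1)))), Rational(1, 2))), 2) = Pow(Add(Mul(6, -11, Pow(Add(Mul(3, -11), Mul(5, Pow(-11, Rational(1, 2)))), -1)), Pow(Add(15, Add(Mul(-4, Pow(-20, -1)), Mul(-12, Pow(37, -1)))), Rational(1, 2))), 2) = Pow(Add(Mul(6, -11, Pow(Add(-33, Mul(5, Mul(I, Pow(11, Rational(1, 2))))), -1)), Pow(Add(15, Add(Mul(-4, Rational(-1, 20)), Mul(-12, Rational(1, 37)))), Rational(1, 2))), 2) = Pow(Add(Mul(6, -11, Pow(Add(-33, Mul(5, I, Pow(11, Rational(1, 2)))), -1)), Pow(Add(15, Add(Rational(1, 5), Rational(-12, 37))), Rational(1, 2))), 2) = Pow(Add(Mul(-66, Pow(Add(-33, Mul(5, I, Pow(11, Rational(1, 2)))), -1)), Pow(Add(15, Rational(-23, 185)), Rational(1, 2))), 2) = Pow(Add(Mul(-66, Pow(Add(-33, Mul(5, I, Pow(11, Rational(1, 2)))), -1)), Pow(Rational(2752, 185), Rational(1, 2))), 2) = Pow(Add(Mul(-66, Pow(Add(-33, Mul(5, I, Pow(11, Rational(1, 2)))), -1)), Mul(Rational(8, 185), Pow(7955, Rational(1, 2)))), 2)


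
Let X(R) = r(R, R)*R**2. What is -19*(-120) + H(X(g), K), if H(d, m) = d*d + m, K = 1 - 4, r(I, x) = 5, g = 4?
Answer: 8677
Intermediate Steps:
X(R) = 5*R**2
K = -3
H(d, m) = m + d**2 (H(d, m) = d**2 + m = m + d**2)
-19*(-120) + H(X(g), K) = -19*(-120) + (-3 + (5*4**2)**2) = 2280 + (-3 + (5*16)**2) = 2280 + (-3 + 80**2) = 2280 + (-3 + 6400) = 2280 + 6397 = 8677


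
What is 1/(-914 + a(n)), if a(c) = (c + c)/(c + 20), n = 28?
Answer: -6/5477 ≈ -0.0010955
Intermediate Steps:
a(c) = 2*c/(20 + c) (a(c) = (2*c)/(20 + c) = 2*c/(20 + c))
1/(-914 + a(n)) = 1/(-914 + 2*28/(20 + 28)) = 1/(-914 + 2*28/48) = 1/(-914 + 2*28*(1/48)) = 1/(-914 + 7/6) = 1/(-5477/6) = -6/5477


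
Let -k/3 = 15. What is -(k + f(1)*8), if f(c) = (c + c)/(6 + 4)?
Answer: 217/5 ≈ 43.400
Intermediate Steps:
k = -45 (k = -3*15 = -45)
f(c) = c/5 (f(c) = (2*c)/10 = (2*c)*(⅒) = c/5)
-(k + f(1)*8) = -(-45 + ((⅕)*1)*8) = -(-45 + (⅕)*8) = -(-45 + 8/5) = -1*(-217/5) = 217/5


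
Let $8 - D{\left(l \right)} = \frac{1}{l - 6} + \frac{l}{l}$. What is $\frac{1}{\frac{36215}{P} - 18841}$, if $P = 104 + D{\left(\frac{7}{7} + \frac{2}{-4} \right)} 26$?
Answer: $- \frac{3198}{59855153} \approx -5.3429 \cdot 10^{-5}$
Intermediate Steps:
$D{\left(l \right)} = 7 - \frac{1}{-6 + l}$ ($D{\left(l \right)} = 8 - \left(\frac{1}{l - 6} + \frac{l}{l}\right) = 8 - \left(\frac{1}{-6 + l} + 1\right) = 8 - \left(1 + \frac{1}{-6 + l}\right) = 7 - \frac{1}{-6 + l}$)
$P = \frac{3198}{11}$ ($P = 104 + \frac{-43 + 7 \left(\frac{7}{7} + \frac{2}{-4}\right)}{-6 + \left(\frac{7}{7} + \frac{2}{-4}\right)} 26 = 104 + \frac{-43 + 7 \left(7 \cdot \frac{1}{7} + 2 \left(- \frac{1}{4}\right)\right)}{-6 + \left(7 \cdot \frac{1}{7} + 2 \left(- \frac{1}{4}\right)\right)} 26 = 104 + \frac{-43 + 7 \left(1 - \frac{1}{2}\right)}{-6 + \left(1 - \frac{1}{2}\right)} 26 = 104 + \frac{-43 + 7 \cdot \frac{1}{2}}{-6 + \frac{1}{2}} \cdot 26 = 104 + \frac{-43 + \frac{7}{2}}{- \frac{11}{2}} \cdot 26 = 104 + \left(- \frac{2}{11}\right) \left(- \frac{79}{2}\right) 26 = 104 + \frac{79}{11} \cdot 26 = 104 + \frac{2054}{11} = \frac{3198}{11} \approx 290.73$)
$\frac{1}{\frac{36215}{P} - 18841} = \frac{1}{\frac{36215}{\frac{3198}{11}} - 18841} = \frac{1}{36215 \cdot \frac{11}{3198} - 18841} = \frac{1}{\frac{398365}{3198} - 18841} = \frac{1}{- \frac{59855153}{3198}} = - \frac{3198}{59855153}$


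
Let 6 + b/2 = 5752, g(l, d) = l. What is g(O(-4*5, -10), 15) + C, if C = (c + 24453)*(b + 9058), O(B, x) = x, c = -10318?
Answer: 290474240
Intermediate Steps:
b = 11492 (b = -12 + 2*5752 = -12 + 11504 = 11492)
C = 290474250 (C = (-10318 + 24453)*(11492 + 9058) = 14135*20550 = 290474250)
g(O(-4*5, -10), 15) + C = -10 + 290474250 = 290474240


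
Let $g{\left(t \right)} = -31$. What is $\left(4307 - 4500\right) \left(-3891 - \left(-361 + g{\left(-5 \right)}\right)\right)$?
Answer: $675307$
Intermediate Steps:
$\left(4307 - 4500\right) \left(-3891 - \left(-361 + g{\left(-5 \right)}\right)\right) = \left(4307 - 4500\right) \left(-3891 - -392\right) = - 193 \left(-3891 + \left(\left(-475 + 836\right) + 31\right)\right) = - 193 \left(-3891 + \left(361 + 31\right)\right) = - 193 \left(-3891 + 392\right) = \left(-193\right) \left(-3499\right) = 675307$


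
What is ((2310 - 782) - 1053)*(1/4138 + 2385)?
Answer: 4687837225/4138 ≈ 1.1329e+6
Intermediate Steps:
((2310 - 782) - 1053)*(1/4138 + 2385) = (1528 - 1053)*(1/4138 + 2385) = 475*(9869131/4138) = 4687837225/4138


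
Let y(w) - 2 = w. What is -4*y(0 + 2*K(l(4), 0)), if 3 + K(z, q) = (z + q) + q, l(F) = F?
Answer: -16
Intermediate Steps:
K(z, q) = -3 + z + 2*q (K(z, q) = -3 + ((z + q) + q) = -3 + ((q + z) + q) = -3 + (z + 2*q) = -3 + z + 2*q)
y(w) = 2 + w
-4*y(0 + 2*K(l(4), 0)) = -4*(2 + (0 + 2*(-3 + 4 + 2*0))) = -4*(2 + (0 + 2*(-3 + 4 + 0))) = -4*(2 + (0 + 2*1)) = -4*(2 + (0 + 2)) = -4*(2 + 2) = -4*4 = -16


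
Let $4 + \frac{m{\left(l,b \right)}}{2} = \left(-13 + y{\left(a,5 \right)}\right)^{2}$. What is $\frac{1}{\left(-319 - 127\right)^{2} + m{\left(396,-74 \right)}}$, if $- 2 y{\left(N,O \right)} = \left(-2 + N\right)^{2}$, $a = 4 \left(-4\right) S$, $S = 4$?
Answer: $\frac{1}{9799870} \approx 1.0204 \cdot 10^{-7}$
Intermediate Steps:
$a = -64$ ($a = 4 \left(-4\right) 4 = \left(-16\right) 4 = -64$)
$y{\left(N,O \right)} = - \frac{\left(-2 + N\right)^{2}}{2}$
$m{\left(l,b \right)} = 9600954$ ($m{\left(l,b \right)} = -8 + 2 \left(-13 - \frac{\left(-2 - 64\right)^{2}}{2}\right)^{2} = -8 + 2 \left(-13 - \frac{\left(-66\right)^{2}}{2}\right)^{2} = -8 + 2 \left(-13 - 2178\right)^{2} = -8 + 2 \left(-2191\right)^{2} = -8 + 2 \cdot 4800481 = -8 + 9600962 = 9600954$)
$\frac{1}{\left(-319 - 127\right)^{2} + m{\left(396,-74 \right)}} = \frac{1}{\left(-319 - 127\right)^{2} + 9600954} = \frac{1}{\left(-446\right)^{2} + 9600954} = \frac{1}{198916 + 9600954} = \frac{1}{9799870}$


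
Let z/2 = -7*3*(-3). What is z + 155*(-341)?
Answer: -52729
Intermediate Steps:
z = 126 (z = 2*(-7*3*(-3)) = 2*(-21*(-3)) = 2*63 = 126)
z + 155*(-341) = 126 + 155*(-341) = 126 - 52855 = -52729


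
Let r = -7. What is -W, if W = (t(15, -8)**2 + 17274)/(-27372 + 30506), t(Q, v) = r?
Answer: -17323/3134 ≈ -5.5274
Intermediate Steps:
t(Q, v) = -7
W = 17323/3134 (W = ((-7)**2 + 17274)/(-27372 + 30506) = (49 + 17274)/3134 = 17323*(1/3134) = 17323/3134 ≈ 5.5274)
-W = -1*17323/3134 = -17323/3134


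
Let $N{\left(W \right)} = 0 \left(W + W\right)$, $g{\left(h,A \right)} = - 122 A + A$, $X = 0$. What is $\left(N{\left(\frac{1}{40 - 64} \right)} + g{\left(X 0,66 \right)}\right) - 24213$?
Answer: $-32199$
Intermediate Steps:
$g{\left(h,A \right)} = - 121 A$
$N{\left(W \right)} = 0$ ($N{\left(W \right)} = 0 \cdot 2 W = 0$)
$\left(N{\left(\frac{1}{40 - 64} \right)} + g{\left(X 0,66 \right)}\right) - 24213 = \left(0 - 7986\right) - 24213 = -7986 - 24213 = -32199$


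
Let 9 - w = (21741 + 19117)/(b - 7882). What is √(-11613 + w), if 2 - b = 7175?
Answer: I*√2629466584910/15055 ≈ 107.71*I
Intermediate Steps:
b = -7173 (b = 2 - 1*7175 = 2 - 7175 = -7173)
w = 176353/15055 (w = 9 - (21741 + 19117)/(-7173 - 7882) = 9 - 40858/(-15055) = 9 - 40858*(-1)/15055 = 9 - 1*(-40858/15055) = 9 + 40858/15055 = 176353/15055 ≈ 11.714)
√(-11613 + w) = √(-11613 + 176353/15055) = √(-174657362/15055) = I*√2629466584910/15055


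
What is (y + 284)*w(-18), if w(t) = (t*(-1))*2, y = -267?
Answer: 612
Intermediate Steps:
w(t) = -2*t (w(t) = -t*2 = -2*t)
(y + 284)*w(-18) = (-267 + 284)*(-2*(-18)) = 17*36 = 612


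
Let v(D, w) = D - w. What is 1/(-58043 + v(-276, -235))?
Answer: -1/58084 ≈ -1.7216e-5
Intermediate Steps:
1/(-58043 + v(-276, -235)) = 1/(-58043 + (-276 - 1*(-235))) = 1/(-58043 + (-276 + 235)) = 1/(-58043 - 41) = 1/(-58084) = -1/58084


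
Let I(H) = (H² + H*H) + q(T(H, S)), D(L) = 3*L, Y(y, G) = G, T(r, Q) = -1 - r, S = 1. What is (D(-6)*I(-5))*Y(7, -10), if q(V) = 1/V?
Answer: 9045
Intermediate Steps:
q(V) = 1/V
I(H) = 1/(-1 - H) + 2*H² (I(H) = (H² + H*H) + 1/(-1 - H) = (H² + H²) + 1/(-1 - H) = 2*H² + 1/(-1 - H) = 1/(-1 - H) + 2*H²)
(D(-6)*I(-5))*Y(7, -10) = ((3*(-6))*((-1 + 2*(-5)²*(1 - 5))/(1 - 5)))*(-10) = -18*(-1 + 2*25*(-4))/(-4)*(-10) = -(-9)*(-1 - 200)/2*(-10) = -(-9)*(-201)/2*(-10) = -18*201/4*(-10) = -1809/2*(-10) = 9045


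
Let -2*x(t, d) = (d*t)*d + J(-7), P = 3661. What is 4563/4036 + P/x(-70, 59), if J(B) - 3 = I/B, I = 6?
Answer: 7989856169/6884104300 ≈ 1.1606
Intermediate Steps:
J(B) = 3 + 6/B
x(t, d) = -15/14 - t*d²/2 (x(t, d) = -((d*t)*d + (3 + 6/(-7)))/2 = -(t*d² + (3 + 6*(-⅐)))/2 = -(t*d² + (3 - 6/7))/2 = -(t*d² + 15/7)/2 = -(15/7 + t*d²)/2 = -15/14 - t*d²/2)
4563/4036 + P/x(-70, 59) = 4563/4036 + 3661/(-15/14 - ½*(-70)*59²) = 4563*(1/4036) + 3661/(-15/14 - ½*(-70)*3481) = 4563/4036 + 3661/(-15/14 + 121835) = 4563/4036 + 3661/(1705675/14) = 4563/4036 + 3661*(14/1705675) = 4563/4036 + 51254/1705675 = 7989856169/6884104300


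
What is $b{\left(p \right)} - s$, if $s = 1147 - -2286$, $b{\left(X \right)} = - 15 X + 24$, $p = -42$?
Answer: $-2779$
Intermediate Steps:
$b{\left(X \right)} = 24 - 15 X$
$s = 3433$ ($s = 1147 + 2286 = 3433$)
$b{\left(p \right)} - s = \left(24 - -630\right) - 3433 = \left(24 + 630\right) - 3433 = 654 - 3433 = -2779$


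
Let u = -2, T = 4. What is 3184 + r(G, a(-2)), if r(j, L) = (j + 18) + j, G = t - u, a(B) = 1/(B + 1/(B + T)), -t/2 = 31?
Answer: 3082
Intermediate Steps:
t = -62 (t = -2*31 = -62)
a(B) = 1/(B + 1/(4 + B)) (a(B) = 1/(B + 1/(B + 4)) = 1/(B + 1/(4 + B)))
G = -60 (G = -62 - 1*(-2) = -62 + 2 = -60)
r(j, L) = 18 + 2*j (r(j, L) = (18 + j) + j = 18 + 2*j)
3184 + r(G, a(-2)) = 3184 + (18 + 2*(-60)) = 3184 + (18 - 120) = 3184 - 102 = 3082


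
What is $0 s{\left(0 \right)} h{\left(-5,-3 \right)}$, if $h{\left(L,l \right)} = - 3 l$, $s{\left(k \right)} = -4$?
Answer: $0$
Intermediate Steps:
$0 s{\left(0 \right)} h{\left(-5,-3 \right)} = 0 \left(-4\right) \left(\left(-3\right) \left(-3\right)\right) = 0 \cdot 9 = 0$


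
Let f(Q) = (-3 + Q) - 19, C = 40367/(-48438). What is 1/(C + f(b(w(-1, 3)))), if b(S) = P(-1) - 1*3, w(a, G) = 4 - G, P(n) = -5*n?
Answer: -48438/1009127 ≈ -0.048000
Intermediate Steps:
b(S) = 2 (b(S) = -5*(-1) - 1*3 = 5 - 3 = 2)
C = -40367/48438 (C = 40367*(-1/48438) = -40367/48438 ≈ -0.83337)
f(Q) = -22 + Q
1/(C + f(b(w(-1, 3)))) = 1/(-40367/48438 + (-22 + 2)) = 1/(-40367/48438 - 20) = 1/(-1009127/48438) = -48438/1009127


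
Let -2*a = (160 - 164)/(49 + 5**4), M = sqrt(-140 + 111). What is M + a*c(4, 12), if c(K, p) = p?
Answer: 12/337 + I*sqrt(29) ≈ 0.035608 + 5.3852*I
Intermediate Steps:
M = I*sqrt(29) (M = sqrt(-29) = I*sqrt(29) ≈ 5.3852*I)
a = 1/337 (a = -(160 - 164)/(2*(49 + 5**4)) = -(-2)/(49 + 625) = -(-2)/674 = -1/2*(-2/337) = 1/337 ≈ 0.0029674)
M + a*c(4, 12) = I*sqrt(29) + (1/337)*12 = I*sqrt(29) + 12/337 = 12/337 + I*sqrt(29)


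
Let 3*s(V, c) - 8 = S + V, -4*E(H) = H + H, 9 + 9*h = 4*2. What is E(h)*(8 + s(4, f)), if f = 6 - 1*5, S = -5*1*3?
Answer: 7/18 ≈ 0.38889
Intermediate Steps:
S = -15 (S = -5*3 = -15)
f = 1 (f = 6 - 5 = 1)
h = -⅑ (h = -1 + (4*2)/9 = -1 + (⅑)*8 = -1 + 8/9 = -⅑ ≈ -0.11111)
E(H) = -H/2 (E(H) = -(H + H)/4 = -H/2)
s(V, c) = -7/3 + V/3 (s(V, c) = 8/3 + (-15 + V)/3 = 8/3 + (-5 + V/3) = -7/3 + V/3)
E(h)*(8 + s(4, f)) = (-½*(-⅑))*(8 + (-7/3 + (⅓)*4)) = (8 + (-7/3 + 4/3))/18 = (8 - 1)/18 = (1/18)*7 = 7/18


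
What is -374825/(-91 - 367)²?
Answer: -374825/209764 ≈ -1.7869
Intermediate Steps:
-374825/(-91 - 367)² = -374825/((-458)²) = -374825/209764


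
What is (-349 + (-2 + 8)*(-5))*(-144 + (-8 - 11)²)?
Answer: -82243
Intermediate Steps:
(-349 + (-2 + 8)*(-5))*(-144 + (-8 - 11)²) = (-349 + 6*(-5))*(-144 + (-19)²) = (-349 - 30)*(-144 + 361) = -379*217 = -82243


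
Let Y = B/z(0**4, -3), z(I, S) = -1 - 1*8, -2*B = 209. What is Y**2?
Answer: 43681/324 ≈ 134.82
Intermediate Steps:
B = -209/2 (B = -1/2*209 = -209/2 ≈ -104.50)
z(I, S) = -9 (z(I, S) = -1 - 8 = -9)
Y = 209/18 (Y = -209/2/(-9) = -209/2*(-1/9) = 209/18 ≈ 11.611)
Y**2 = (209/18)**2 = 43681/324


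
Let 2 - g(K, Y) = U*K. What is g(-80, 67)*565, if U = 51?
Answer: 2306330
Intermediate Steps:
g(K, Y) = 2 - 51*K
g(-80, 67)*565 = (2 - 51*(-80))*565 = (2 + 4080)*565 = 4082*565 = 2306330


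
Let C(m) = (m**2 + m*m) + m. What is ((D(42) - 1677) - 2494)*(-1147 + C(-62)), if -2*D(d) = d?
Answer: -27159968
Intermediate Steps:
D(d) = -d/2
C(m) = m + 2*m**2 (C(m) = (m**2 + m**2) + m = 2*m**2 + m = m + 2*m**2)
((D(42) - 1677) - 2494)*(-1147 + C(-62)) = ((-1/2*42 - 1677) - 2494)*(-1147 - 62*(1 + 2*(-62))) = ((-21 - 1677) - 2494)*(-1147 - 62*(1 - 124)) = (-1698 - 2494)*(-1147 - 62*(-123)) = -4192*(-1147 + 7626) = -4192*6479 = -27159968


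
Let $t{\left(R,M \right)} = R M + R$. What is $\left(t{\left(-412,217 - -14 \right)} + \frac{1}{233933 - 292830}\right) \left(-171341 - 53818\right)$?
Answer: $\frac{1267557549149991}{58897} \approx 2.1522 \cdot 10^{10}$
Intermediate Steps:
$t{\left(R,M \right)} = R + M R$ ($t{\left(R,M \right)} = M R + R = R + M R$)
$\left(t{\left(-412,217 - -14 \right)} + \frac{1}{233933 - 292830}\right) \left(-171341 - 53818\right) = \left(- 412 \left(1 + \left(217 - -14\right)\right) + \frac{1}{233933 - 292830}\right) \left(-171341 - 53818\right) = \left(- 412 \left(1 + \left(217 + 14\right)\right) + \frac{1}{-58897}\right) \left(-225159\right) = \left(- 412 \left(1 + 231\right) - \frac{1}{58897}\right) \left(-225159\right) = \left(\left(-412\right) 232 - \frac{1}{58897}\right) \left(-225159\right) = \left(-95584 - \frac{1}{58897}\right) \left(-225159\right) = \left(- \frac{5629610849}{58897}\right) \left(-225159\right) = \frac{1267557549149991}{58897}$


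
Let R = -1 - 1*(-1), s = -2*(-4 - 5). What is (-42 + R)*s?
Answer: -756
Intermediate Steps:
s = 18 (s = -2*(-9) = 18)
R = 0 (R = -1 + 1 = 0)
(-42 + R)*s = (-42 + 0)*18 = -42*18 = -756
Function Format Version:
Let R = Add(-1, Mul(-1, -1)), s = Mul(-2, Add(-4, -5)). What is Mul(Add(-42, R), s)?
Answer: -756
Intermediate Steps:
s = 18 (s = Mul(-2, -9) = 18)
R = 0 (R = Add(-1, 1) = 0)
Mul(Add(-42, R), s) = Mul(Add(-42, 0), 18) = Mul(-42, 18) = -756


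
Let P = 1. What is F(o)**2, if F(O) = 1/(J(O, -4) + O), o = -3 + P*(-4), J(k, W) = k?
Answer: 1/196 ≈ 0.0051020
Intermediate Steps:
o = -7 (o = -3 + 1*(-4) = -3 - 4 = -7)
F(O) = 1/(2*O) (F(O) = 1/(O + O) = 1/(2*O))
F(o)**2 = ((1/2)/(-7))**2 = ((1/2)*(-1/7))**2 = (-1/14)**2 = 1/196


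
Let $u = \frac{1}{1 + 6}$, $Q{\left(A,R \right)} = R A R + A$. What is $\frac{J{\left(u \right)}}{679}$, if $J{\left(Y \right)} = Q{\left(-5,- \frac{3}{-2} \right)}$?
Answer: $- \frac{65}{2716} \approx -0.023932$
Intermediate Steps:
$Q{\left(A,R \right)} = A + A R^{2}$ ($Q{\left(A,R \right)} = A R R + A = A R^{2} + A = A + A R^{2}$)
$u = \frac{1}{7} \approx 0.14286$
$J{\left(Y \right)} = - \frac{65}{4}$ ($J{\left(Y \right)} = - 5 \left(1 + \left(- \frac{3}{-2}\right)^{2}\right) = - 5 \left(1 + \left(\left(-3\right) \left(- \frac{1}{2}\right)\right)^{2}\right) = - 5 \left(1 + \left(\frac{3}{2}\right)^{2}\right) = - 5 \left(1 + \frac{9}{4}\right) = \left(-5\right) \frac{13}{4} = - \frac{65}{4}$)
$\frac{J{\left(u \right)}}{679} = - \frac{65}{4 \cdot 679} = \left(- \frac{65}{4}\right) \frac{1}{679} = - \frac{65}{2716}$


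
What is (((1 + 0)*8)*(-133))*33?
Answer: -35112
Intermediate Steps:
(((1 + 0)*8)*(-133))*33 = ((1*8)*(-133))*33 = (8*(-133))*33 = -1064*33 = -35112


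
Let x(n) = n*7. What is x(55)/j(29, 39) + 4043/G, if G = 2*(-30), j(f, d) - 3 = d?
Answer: -3493/60 ≈ -58.217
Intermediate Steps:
j(f, d) = 3 + d
G = -60
x(n) = 7*n
x(55)/j(29, 39) + 4043/G = (7*55)/(3 + 39) + 4043/(-60) = 385/42 + 4043*(-1/60) = 385*(1/42) - 4043/60 = 55/6 - 4043/60 = -3493/60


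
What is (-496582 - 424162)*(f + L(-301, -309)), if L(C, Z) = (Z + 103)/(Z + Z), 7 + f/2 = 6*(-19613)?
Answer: 650145625096/3 ≈ 2.1672e+11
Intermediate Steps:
f = -235370 (f = -14 + 2*(6*(-19613)) = -14 + 2*(-117678) = -14 - 235356 = -235370)
L(C, Z) = (103 + Z)/(2*Z) (L(C, Z) = (103 + Z)/((2*Z)) = (103 + Z)*(1/(2*Z)) = (103 + Z)/(2*Z))
(-496582 - 424162)*(f + L(-301, -309)) = (-496582 - 424162)*(-235370 + (½)*(103 - 309)/(-309)) = -920744*(-235370 + (½)*(-1/309)*(-206)) = -920744*(-235370 + ⅓) = -920744*(-706109/3) = 650145625096/3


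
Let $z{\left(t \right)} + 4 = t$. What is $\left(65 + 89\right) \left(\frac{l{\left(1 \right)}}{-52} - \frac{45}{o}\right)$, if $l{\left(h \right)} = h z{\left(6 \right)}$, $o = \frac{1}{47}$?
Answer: $- \frac{4234307}{13} \approx -3.2572 \cdot 10^{5}$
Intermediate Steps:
$z{\left(t \right)} = -4 + t$
$o = \frac{1}{47} \approx 0.021277$
$l{\left(h \right)} = 2 h$ ($l{\left(h \right)} = h \left(-4 + 6\right) = h 2 = 2 h$)
$\left(65 + 89\right) \left(\frac{l{\left(1 \right)}}{-52} - \frac{45}{o}\right) = \left(65 + 89\right) \left(\frac{2 \cdot 1}{-52} - 45 \frac{1}{\frac{1}{47}}\right) = 154 \left(2 \left(- \frac{1}{52}\right) - 2115\right) = 154 \left(- \frac{1}{26} - 2115\right) = 154 \left(- \frac{54991}{26}\right) = - \frac{4234307}{13}$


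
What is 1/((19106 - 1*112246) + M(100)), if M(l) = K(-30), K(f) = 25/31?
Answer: -31/2887315 ≈ -1.0737e-5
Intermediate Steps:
K(f) = 25/31 (K(f) = 25*(1/31) = 25/31)
M(l) = 25/31
1/((19106 - 1*112246) + M(100)) = 1/((19106 - 1*112246) + 25/31) = 1/((19106 - 112246) + 25/31) = 1/(-93140 + 25/31) = 1/(-2887315/31) = -31/2887315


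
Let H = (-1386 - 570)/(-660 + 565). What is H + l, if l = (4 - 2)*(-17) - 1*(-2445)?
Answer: 231001/95 ≈ 2431.6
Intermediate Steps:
H = 1956/95 (H = -1956/(-95) = -1956*(-1/95) = 1956/95 ≈ 20.589)
l = 2411 (l = 2*(-17) + 2445 = -34 + 2445 = 2411)
H + l = 1956/95 + 2411 = 231001/95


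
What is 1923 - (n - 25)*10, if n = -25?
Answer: 2423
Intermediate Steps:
1923 - (n - 25)*10 = 1923 - (-25 - 25)*10 = 1923 - (-50)*10 = 1923 - 1*(-500) = 1923 + 500 = 2423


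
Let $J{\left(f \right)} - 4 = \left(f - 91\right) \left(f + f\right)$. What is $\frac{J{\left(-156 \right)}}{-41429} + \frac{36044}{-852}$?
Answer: $- \frac{389732203}{8824377} \approx -44.165$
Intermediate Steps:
$J{\left(f \right)} = 4 + 2 f \left(-91 + f\right)$ ($J{\left(f \right)} = 4 + \left(f - 91\right) \left(f + f\right) = 4 + \left(-91 + f\right) 2 f = 4 + 2 f \left(-91 + f\right)$)
$\frac{J{\left(-156 \right)}}{-41429} + \frac{36044}{-852} = \frac{4 - -28392 + 2 \left(-156\right)^{2}}{-41429} + \frac{36044}{-852} = \left(4 + 28392 + 2 \cdot 24336\right) \left(- \frac{1}{41429}\right) + 36044 \left(- \frac{1}{852}\right) = \left(4 + 28392 + 48672\right) \left(- \frac{1}{41429}\right) - \frac{9011}{213} = 77068 \left(- \frac{1}{41429}\right) - \frac{9011}{213} = - \frac{77068}{41429} - \frac{9011}{213} = - \frac{389732203}{8824377}$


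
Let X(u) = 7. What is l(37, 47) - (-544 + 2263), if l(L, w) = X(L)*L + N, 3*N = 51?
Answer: -1443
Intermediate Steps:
N = 17 (N = (⅓)*51 = 17)
l(L, w) = 17 + 7*L (l(L, w) = 7*L + 17 = 17 + 7*L)
l(37, 47) - (-544 + 2263) = (17 + 7*37) - (-544 + 2263) = (17 + 259) - 1*1719 = 276 - 1719 = -1443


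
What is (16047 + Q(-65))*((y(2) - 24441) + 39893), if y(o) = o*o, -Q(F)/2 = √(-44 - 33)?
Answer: 248022432 - 30912*I*√77 ≈ 2.4802e+8 - 2.7125e+5*I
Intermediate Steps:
Q(F) = -2*I*√77 (Q(F) = -2*√(-44 - 33) = -2*I*√77)
y(o) = o²
(16047 + Q(-65))*((y(2) - 24441) + 39893) = (16047 - 2*I*√77)*((2² - 24441) + 39893) = (16047 - 2*I*√77)*((4 - 24441) + 39893) = (16047 - 2*I*√77)*(-24437 + 39893) = (16047 - 2*I*√77)*15456 = 248022432 - 30912*I*√77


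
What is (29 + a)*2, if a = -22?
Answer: 14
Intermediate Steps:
(29 + a)*2 = (29 - 22)*2 = 7*2 = 14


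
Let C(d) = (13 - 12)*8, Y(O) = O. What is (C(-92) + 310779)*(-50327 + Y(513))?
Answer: -15481543618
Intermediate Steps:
C(d) = 8 (C(d) = 1*8 = 8)
(C(-92) + 310779)*(-50327 + Y(513)) = (8 + 310779)*(-50327 + 513) = 310787*(-49814) = -15481543618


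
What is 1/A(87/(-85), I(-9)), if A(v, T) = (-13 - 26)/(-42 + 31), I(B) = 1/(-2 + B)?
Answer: 11/39 ≈ 0.28205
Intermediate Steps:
A(v, T) = 39/11 (A(v, T) = -39/(-11) = -39*(-1/11) = 39/11)
1/A(87/(-85), I(-9)) = 1/(39/11) = 11/39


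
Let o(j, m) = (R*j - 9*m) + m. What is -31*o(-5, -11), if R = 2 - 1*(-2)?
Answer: -2108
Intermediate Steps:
R = 4 (R = 2 + 2 = 4)
o(j, m) = -8*m + 4*j (o(j, m) = (4*j - 9*m) + m = (-9*m + 4*j) + m = -8*m + 4*j)
-31*o(-5, -11) = -31*(-8*(-11) + 4*(-5)) = -31*(88 - 20) = -31*68 = -2108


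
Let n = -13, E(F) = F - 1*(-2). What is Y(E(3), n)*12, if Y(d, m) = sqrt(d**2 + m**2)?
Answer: 12*sqrt(194) ≈ 167.14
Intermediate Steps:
E(F) = 2 + F (E(F) = F + 2 = 2 + F)
Y(E(3), n)*12 = sqrt((2 + 3)**2 + (-13)**2)*12 = sqrt(5**2 + 169)*12 = sqrt(25 + 169)*12 = sqrt(194)*12 = 12*sqrt(194)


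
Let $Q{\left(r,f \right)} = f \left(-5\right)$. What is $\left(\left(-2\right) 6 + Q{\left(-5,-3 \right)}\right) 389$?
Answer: $1167$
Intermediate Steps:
$Q{\left(r,f \right)} = - 5 f$
$\left(\left(-2\right) 6 + Q{\left(-5,-3 \right)}\right) 389 = \left(\left(-2\right) 6 - -15\right) 389 = \left(-12 + 15\right) 389 = 3 \cdot 389 = 1167$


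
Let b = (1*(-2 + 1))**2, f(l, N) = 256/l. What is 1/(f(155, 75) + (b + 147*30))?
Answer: 155/683961 ≈ 0.00022662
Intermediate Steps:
b = 1 (b = (1*(-1))**2 = (-1)**2 = 1)
1/(f(155, 75) + (b + 147*30)) = 1/(256/155 + (1 + 147*30)) = 1/(256*(1/155) + (1 + 4410)) = 1/(256/155 + 4411) = 1/(683961/155) = 155/683961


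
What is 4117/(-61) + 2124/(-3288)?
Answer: -1138855/16714 ≈ -68.138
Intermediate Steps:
4117/(-61) + 2124/(-3288) = 4117*(-1/61) + 2124*(-1/3288) = -4117/61 - 177/274 = -1138855/16714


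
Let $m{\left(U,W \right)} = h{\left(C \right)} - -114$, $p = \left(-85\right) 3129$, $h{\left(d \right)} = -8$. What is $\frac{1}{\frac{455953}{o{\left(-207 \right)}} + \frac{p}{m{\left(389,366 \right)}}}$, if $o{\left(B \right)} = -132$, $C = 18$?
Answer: $- \frac{6996}{41719199} \approx -0.00016769$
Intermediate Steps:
$p = -265965$
$m{\left(U,W \right)} = 106$ ($m{\left(U,W \right)} = -8 - -114 = -8 + 114 = 106$)
$\frac{1}{\frac{455953}{o{\left(-207 \right)}} + \frac{p}{m{\left(389,366 \right)}}} = \frac{1}{\frac{455953}{-132} - \frac{265965}{106}} = \frac{1}{455953 \left(- \frac{1}{132}\right) - \frac{265965}{106}} = \frac{1}{- \frac{455953}{132} - \frac{265965}{106}} = \frac{1}{- \frac{41719199}{6996}} = - \frac{6996}{41719199}$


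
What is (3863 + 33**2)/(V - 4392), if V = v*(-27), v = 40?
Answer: -619/684 ≈ -0.90497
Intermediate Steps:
V = -1080 (V = 40*(-27) = -1080)
(3863 + 33**2)/(V - 4392) = (3863 + 33**2)/(-1080 - 4392) = (3863 + 1089)/(-5472) = 4952*(-1/5472) = -619/684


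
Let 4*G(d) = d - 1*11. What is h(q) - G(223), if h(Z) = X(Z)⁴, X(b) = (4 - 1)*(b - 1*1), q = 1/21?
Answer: 32747/2401 ≈ 13.639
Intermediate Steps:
q = 1/21 ≈ 0.047619
X(b) = -3 + 3*b (X(b) = 3*(b - 1) = 3*(-1 + b) = -3 + 3*b)
G(d) = -11/4 + d/4 (G(d) = (d - 1*11)/4 = (d - 11)/4 = (-11 + d)/4 = -11/4 + d/4)
h(Z) = (-3 + 3*Z)⁴
h(q) - G(223) = 81*(-1 + 1/21)⁴ - (-11/4 + (¼)*223) = 81*(-20/21)⁴ - (-11/4 + 223/4) = 81*(160000/194481) - 1*53 = 160000/2401 - 53 = 32747/2401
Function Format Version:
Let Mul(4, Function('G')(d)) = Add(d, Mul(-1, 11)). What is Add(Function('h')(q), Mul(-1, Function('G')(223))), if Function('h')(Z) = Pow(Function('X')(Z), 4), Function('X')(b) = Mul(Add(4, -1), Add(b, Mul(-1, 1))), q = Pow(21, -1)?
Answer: Rational(32747, 2401) ≈ 13.639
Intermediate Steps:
q = Rational(1, 21) ≈ 0.047619
Function('X')(b) = Add(-3, Mul(3, b)) (Function('X')(b) = Mul(3, Add(b, -1)) = Mul(3, Add(-1, b)) = Add(-3, Mul(3, b)))
Function('G')(d) = Add(Rational(-11, 4), Mul(Rational(1, 4), d)) (Function('G')(d) = Mul(Rational(1, 4), Add(d, Mul(-1, 11))) = Mul(Rational(1, 4), Add(d, -11)) = Mul(Rational(1, 4), Add(-11, d)) = Add(Rational(-11, 4), Mul(Rational(1, 4), d)))
Function('h')(Z) = Pow(Add(-3, Mul(3, Z)), 4)
Add(Function('h')(q), Mul(-1, Function('G')(223))) = Add(Mul(81, Pow(Add(-1, Rational(1, 21)), 4)), Mul(-1, Add(Rational(-11, 4), Mul(Rational(1, 4), 223)))) = Add(Mul(81, Pow(Rational(-20, 21), 4)), Mul(-1, Add(Rational(-11, 4), Rational(223, 4)))) = Add(Mul(81, Rational(160000, 194481)), Mul(-1, 53)) = Add(Rational(160000, 2401), -53) = Rational(32747, 2401)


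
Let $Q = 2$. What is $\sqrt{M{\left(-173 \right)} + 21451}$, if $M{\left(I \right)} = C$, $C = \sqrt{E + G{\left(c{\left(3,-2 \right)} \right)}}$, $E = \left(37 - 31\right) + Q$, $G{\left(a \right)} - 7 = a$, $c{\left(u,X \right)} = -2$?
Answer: $\sqrt{21451 + \sqrt{13}} \approx 146.47$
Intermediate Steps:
$G{\left(a \right)} = 7 + a$
$E = 8$ ($E = \left(37 - 31\right) + 2 = 6 + 2 = 8$)
$C = \sqrt{13}$ ($C = \sqrt{8 + \left(7 - 2\right)} = \sqrt{8 + 5} = \sqrt{13} \approx 3.6056$)
$M{\left(I \right)} = \sqrt{13}$
$\sqrt{M{\left(-173 \right)} + 21451} = \sqrt{\sqrt{13} + 21451} = \sqrt{21451 + \sqrt{13}}$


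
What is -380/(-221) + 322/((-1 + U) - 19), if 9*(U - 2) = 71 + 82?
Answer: -70782/221 ≈ -320.28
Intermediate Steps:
U = 19 (U = 2 + (71 + 82)/9 = 2 + (⅑)*153 = 2 + 17 = 19)
-380/(-221) + 322/((-1 + U) - 19) = -380/(-221) + 322/((-1 + 19) - 19) = -380*(-1/221) + 322/(18 - 19) = 380/221 + 322/(-1) = 380/221 + 322*(-1) = 380/221 - 322 = -70782/221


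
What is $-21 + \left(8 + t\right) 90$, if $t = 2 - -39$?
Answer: $4389$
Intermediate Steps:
$t = 41$ ($t = 2 + 39 = 41$)
$-21 + \left(8 + t\right) 90 = -21 + \left(8 + 41\right) 90 = -21 + 49 \cdot 90 = -21 + 4410 = 4389$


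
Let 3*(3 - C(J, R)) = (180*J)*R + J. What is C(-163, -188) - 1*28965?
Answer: -5602643/3 ≈ -1.8675e+6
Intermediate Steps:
C(J, R) = 3 - J/3 - 60*J*R (C(J, R) = 3 - ((180*J)*R + J)/3 = 3 - (180*J*R + J)/3 = 3 - (J + 180*J*R)/3 = 3 + (-J/3 - 60*J*R) = 3 - J/3 - 60*J*R)
C(-163, -188) - 1*28965 = (3 - ⅓*(-163) - 60*(-163)*(-188)) - 1*28965 = (3 + 163/3 - 1838640) - 28965 = -5515748/3 - 28965 = -5602643/3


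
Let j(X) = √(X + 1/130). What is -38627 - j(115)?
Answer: -38627 - √1943630/130 ≈ -38638.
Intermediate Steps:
j(X) = √(1/130 + X) (j(X) = √(X + 1/130) = √(1/130 + X))
-38627 - j(115) = -38627 - √(130 + 16900*115)/130 = -38627 - √(130 + 1943500)/130 = -38627 - √1943630/130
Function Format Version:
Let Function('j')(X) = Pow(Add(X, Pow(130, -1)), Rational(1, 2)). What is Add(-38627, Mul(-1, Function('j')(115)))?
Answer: Add(-38627, Mul(Rational(-1, 130), Pow(1943630, Rational(1, 2)))) ≈ -38638.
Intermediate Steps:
Function('j')(X) = Pow(Add(Rational(1, 130), X), Rational(1, 2)) (Function('j')(X) = Pow(Add(X, Rational(1, 130)), Rational(1, 2)) = Pow(Add(Rational(1, 130), X), Rational(1, 2)))
Add(-38627, Mul(-1, Function('j')(115))) = Add(-38627, Mul(-1, Mul(Rational(1, 130), Pow(Add(130, Mul(16900, 115)), Rational(1, 2))))) = Add(-38627, Mul(-1, Mul(Rational(1, 130), Pow(Add(130, 1943500), Rational(1, 2))))) = Add(-38627, Mul(-1, Mul(Rational(1, 130), Pow(1943630, Rational(1, 2))))) = Add(-38627, Mul(Rational(-1, 130), Pow(1943630, Rational(1, 2))))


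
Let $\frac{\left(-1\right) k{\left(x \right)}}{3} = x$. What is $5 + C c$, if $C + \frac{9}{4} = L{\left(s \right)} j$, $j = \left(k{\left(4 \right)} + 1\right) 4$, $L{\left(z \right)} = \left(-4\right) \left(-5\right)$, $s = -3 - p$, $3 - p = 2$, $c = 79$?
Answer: $- \frac{278771}{4} \approx -69693.0$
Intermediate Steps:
$k{\left(x \right)} = - 3 x$
$p = 1$ ($p = 3 - 2 = 1$)
$s = -4$ ($s = -3 - 1 = -4$)
$L{\left(z \right)} = 20$
$j = -44$ ($j = \left(\left(-3\right) 4 + 1\right) 4 = \left(-12 + 1\right) 4 = \left(-11\right) 4 = -44$)
$C = - \frac{3529}{4}$ ($C = - \frac{9}{4} + 20 \left(-44\right) = - \frac{9}{4} - 880 = - \frac{3529}{4} \approx -882.25$)
$5 + C c = 5 - \frac{278791}{4} = - \frac{278771}{4}$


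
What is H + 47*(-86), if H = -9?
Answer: -4051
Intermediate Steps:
H + 47*(-86) = -9 + 47*(-86) = -9 - 4042 = -4051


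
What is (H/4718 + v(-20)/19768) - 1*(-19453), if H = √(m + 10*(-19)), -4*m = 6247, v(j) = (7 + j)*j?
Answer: 96136791/4942 + I*√143/1348 ≈ 19453.0 + 0.0088711*I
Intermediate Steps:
v(j) = j*(7 + j)
m = -6247/4 (m = -¼*6247 = -6247/4 ≈ -1561.8)
H = 7*I*√143/2 (H = √(-6247/4 + 10*(-19)) = √(-6247/4 - 190) = √(-7007/4) = 7*I*√143/2 ≈ 41.854*I)
(H/4718 + v(-20)/19768) - 1*(-19453) = ((7*I*√143/2)/4718 - 20*(7 - 20)/19768) - 1*(-19453) = ((7*I*√143/2)*(1/4718) - 20*(-13)*(1/19768)) + 19453 = (I*√143/1348 + 260*(1/19768)) + 19453 = (I*√143/1348 + 65/4942) + 19453 = (65/4942 + I*√143/1348) + 19453 = 96136791/4942 + I*√143/1348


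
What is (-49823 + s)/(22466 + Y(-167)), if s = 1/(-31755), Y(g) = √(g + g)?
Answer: -17772059168278/8013715457475 + 791064683*I*√334/8013715457475 ≈ -2.2177 + 0.0018041*I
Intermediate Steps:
Y(g) = √2*√g (Y(g) = √(2*g) = √2*√g)
s = -1/31755 ≈ -3.1491e-5
(-49823 + s)/(22466 + Y(-167)) = (-49823 - 1/31755)/(22466 + √2*√(-167)) = -1582129366/(31755*(22466 + √2*(I*√167))) = -1582129366/(31755*(22466 + I*√334))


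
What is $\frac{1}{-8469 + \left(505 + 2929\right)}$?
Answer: $- \frac{1}{5035} \approx -0.00019861$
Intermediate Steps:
$\frac{1}{-8469 + \left(505 + 2929\right)} = \frac{1}{-8469 + 3434} = \frac{1}{-5035} = - \frac{1}{5035}$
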